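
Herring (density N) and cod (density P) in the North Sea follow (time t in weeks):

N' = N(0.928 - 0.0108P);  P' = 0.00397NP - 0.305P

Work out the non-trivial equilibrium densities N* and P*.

N* ≈ 76.8, P* ≈ 85.9

Set dP/dt = 0 with P > 0: 0.00397N - 0.305 = 0, so N* = 0.305/0.00397 = 76.8.
Set dN/dt = 0 with N > 0: 0.928 - 0.0108P = 0, so P* = 0.928/0.0108 = 85.9.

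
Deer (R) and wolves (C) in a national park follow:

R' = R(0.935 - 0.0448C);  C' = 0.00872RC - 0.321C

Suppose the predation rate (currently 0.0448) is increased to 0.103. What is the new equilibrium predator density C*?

At the interior fixed point, setting dR/dt = 0 with R > 0 fixes C* = (prey growth rate)/(RC coefficient) — independent of the other coefficients.
With the change, C* = 0.935/0.103 = 9.08; it falls from 20.9.

C* ≈ 9.08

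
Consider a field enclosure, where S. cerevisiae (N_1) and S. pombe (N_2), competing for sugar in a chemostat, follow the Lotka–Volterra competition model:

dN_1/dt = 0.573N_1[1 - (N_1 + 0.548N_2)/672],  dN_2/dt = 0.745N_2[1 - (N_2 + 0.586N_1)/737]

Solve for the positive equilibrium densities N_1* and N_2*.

N_1* ≈ 395, N_2* ≈ 506

Setting both brackets to zero gives the nullclines N_1 + 0.548N_2 = 672 and 0.586N_1 + N_2 = 737.
Substituting N_2 = 737 - 0.586N_1 into the first: N_1(1 - 0.548·0.586) = 672 - 0.548·737.
So N_1* = 268/0.679 = 395, and then N_2* = 737 - 0.586·395 = 506.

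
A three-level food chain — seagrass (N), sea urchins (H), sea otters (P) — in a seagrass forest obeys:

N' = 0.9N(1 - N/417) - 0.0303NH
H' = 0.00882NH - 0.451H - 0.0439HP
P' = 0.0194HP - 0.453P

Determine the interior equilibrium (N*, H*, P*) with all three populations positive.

From dP/dt = 0: 0.0194H* = 0.453, so H* = 23.4.
From dN/dt = 0: 0.9(1 - N*/417) = 0.0303·23.4, giving N* = 417·(1 - 0.786) = 89.2.
From dH/dt = 0: 0.00882·89.2 - 0.451 = 0.0439P*, so P* = 0.336/0.0439 = 7.64.

N* ≈ 89.2, H* ≈ 23.4, P* ≈ 7.64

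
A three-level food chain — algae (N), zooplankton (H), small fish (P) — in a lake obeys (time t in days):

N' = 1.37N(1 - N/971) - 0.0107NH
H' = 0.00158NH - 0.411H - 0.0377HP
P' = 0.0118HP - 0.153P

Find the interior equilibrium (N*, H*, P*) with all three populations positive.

From dP/dt = 0: 0.0118H* = 0.153, so H* = 13.
From dN/dt = 0: 1.37(1 - N*/971) = 0.0107·13, giving N* = 971·(1 - 0.101) = 873.
From dH/dt = 0: 0.00158·873 - 0.411 = 0.0377P*, so P* = 0.968/0.0377 = 25.7.

N* ≈ 873, H* ≈ 13, P* ≈ 25.7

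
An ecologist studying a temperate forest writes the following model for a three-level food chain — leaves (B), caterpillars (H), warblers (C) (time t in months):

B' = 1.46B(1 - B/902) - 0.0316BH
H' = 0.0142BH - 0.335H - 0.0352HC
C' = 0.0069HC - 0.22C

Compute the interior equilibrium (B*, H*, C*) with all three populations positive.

B* ≈ 280, H* ≈ 31.9, C* ≈ 103

From dC/dt = 0: 0.0069H* = 0.22, so H* = 31.9.
From dB/dt = 0: 1.46(1 - B*/902) = 0.0316·31.9, giving B* = 902·(1 - 0.69) = 280.
From dH/dt = 0: 0.0142·280 - 0.335 = 0.0352C*, so C* = 3.63/0.0352 = 103.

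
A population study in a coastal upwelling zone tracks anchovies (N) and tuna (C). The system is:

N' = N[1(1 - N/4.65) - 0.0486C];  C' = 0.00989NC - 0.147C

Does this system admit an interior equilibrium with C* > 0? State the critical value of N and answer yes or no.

Threshold N = 14.9; K < 14.9, so no, the predator goes extinct.

The predator equation gives dC/dt > 0 only when N > 0.147/0.00989 = 14.9.
Without the predator, N → K = 4.65. Since 4.65 < 14.9, the predator cannot invade.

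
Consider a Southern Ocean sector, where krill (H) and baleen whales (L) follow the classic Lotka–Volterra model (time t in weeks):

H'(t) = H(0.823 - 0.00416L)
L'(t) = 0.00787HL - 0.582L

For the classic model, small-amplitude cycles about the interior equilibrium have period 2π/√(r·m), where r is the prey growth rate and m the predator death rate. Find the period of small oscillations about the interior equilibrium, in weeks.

T ≈ 9.08 weeks

Here r = 0.823 and m = 0.582, so r·m = 0.479.
ω = √0.479 = 0.692 per week, hence T = 2π/ω ≈ 9.08 weeks.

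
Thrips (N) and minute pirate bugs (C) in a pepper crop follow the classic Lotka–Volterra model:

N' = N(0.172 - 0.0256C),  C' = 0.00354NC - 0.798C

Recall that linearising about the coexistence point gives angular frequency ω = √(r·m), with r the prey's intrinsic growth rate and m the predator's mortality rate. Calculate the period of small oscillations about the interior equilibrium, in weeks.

Here r = 0.172 and m = 0.798, so r·m = 0.137.
ω = √0.137 = 0.37 per week, hence T = 2π/ω ≈ 17 weeks.

T ≈ 17 weeks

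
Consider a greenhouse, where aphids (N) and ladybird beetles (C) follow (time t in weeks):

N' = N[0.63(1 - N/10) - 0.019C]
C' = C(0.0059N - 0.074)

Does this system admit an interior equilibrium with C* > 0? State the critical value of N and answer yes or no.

The predator equation gives dC/dt > 0 only when N > 0.074/0.0059 = 12.5.
Without the predator, N → K = 10. Since 10 < 12.5, the predator cannot invade.

Threshold N = 12.5; K < 12.5, so no, the predator goes extinct.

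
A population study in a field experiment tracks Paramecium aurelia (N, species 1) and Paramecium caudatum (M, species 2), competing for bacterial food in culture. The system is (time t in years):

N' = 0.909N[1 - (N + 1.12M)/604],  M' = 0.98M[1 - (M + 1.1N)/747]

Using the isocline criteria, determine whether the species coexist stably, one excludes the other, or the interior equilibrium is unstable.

species 2 excludes species 1

Compare the nullcline intercepts: K1/α12 = 604/1.12 = 539 < K2 = 747; K2/α21 = 747/1.1 = 679 > K1 = 604.
Since the inequalities point opposite ways, species 2 can invade but species 1 cannot.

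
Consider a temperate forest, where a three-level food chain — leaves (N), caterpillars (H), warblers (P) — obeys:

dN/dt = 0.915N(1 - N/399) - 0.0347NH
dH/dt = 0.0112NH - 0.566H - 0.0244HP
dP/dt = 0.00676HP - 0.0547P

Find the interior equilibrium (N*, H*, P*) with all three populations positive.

From dP/dt = 0: 0.00676H* = 0.0547, so H* = 8.09.
From dN/dt = 0: 0.915(1 - N*/399) = 0.0347·8.09, giving N* = 399·(1 - 0.307) = 277.
From dH/dt = 0: 0.0112·277 - 0.566 = 0.0244P*, so P* = 2.53/0.0244 = 104.

N* ≈ 277, H* ≈ 8.09, P* ≈ 104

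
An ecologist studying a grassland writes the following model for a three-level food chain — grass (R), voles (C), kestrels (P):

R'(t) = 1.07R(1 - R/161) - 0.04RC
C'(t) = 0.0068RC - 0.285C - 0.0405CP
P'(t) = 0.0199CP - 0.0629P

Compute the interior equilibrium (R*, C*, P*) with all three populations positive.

From dP/dt = 0: 0.0199C* = 0.0629, so C* = 3.16.
From dR/dt = 0: 1.07(1 - R*/161) = 0.04·3.16, giving R* = 161·(1 - 0.118) = 142.
From dC/dt = 0: 0.0068·142 - 0.285 = 0.0405P*, so P* = 0.68/0.0405 = 16.8.

R* ≈ 142, C* ≈ 3.16, P* ≈ 16.8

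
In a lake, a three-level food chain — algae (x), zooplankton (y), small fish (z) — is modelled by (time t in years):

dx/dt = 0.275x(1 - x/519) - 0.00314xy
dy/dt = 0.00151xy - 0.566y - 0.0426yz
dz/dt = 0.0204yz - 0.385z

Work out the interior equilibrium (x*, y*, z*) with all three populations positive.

x* ≈ 407, y* ≈ 18.9, z* ≈ 1.15

From dz/dt = 0: 0.0204y* = 0.385, so y* = 18.9.
From dx/dt = 0: 0.275(1 - x*/519) = 0.00314·18.9, giving x* = 519·(1 - 0.215) = 407.
From dy/dt = 0: 0.00151·407 - 0.566 = 0.0426z*, so z* = 0.0488/0.0426 = 1.15.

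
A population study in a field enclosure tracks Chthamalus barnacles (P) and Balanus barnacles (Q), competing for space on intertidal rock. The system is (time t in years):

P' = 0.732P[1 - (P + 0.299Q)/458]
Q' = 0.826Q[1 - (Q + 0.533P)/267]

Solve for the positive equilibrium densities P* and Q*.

Setting both brackets to zero gives the nullclines P + 0.299Q = 458 and 0.533P + Q = 267.
Substituting Q = 267 - 0.533P into the first: P(1 - 0.299·0.533) = 458 - 0.299·267.
So P* = 378/0.841 = 450, and then Q* = 267 - 0.533·450 = 27.2.

P* ≈ 450, Q* ≈ 27.2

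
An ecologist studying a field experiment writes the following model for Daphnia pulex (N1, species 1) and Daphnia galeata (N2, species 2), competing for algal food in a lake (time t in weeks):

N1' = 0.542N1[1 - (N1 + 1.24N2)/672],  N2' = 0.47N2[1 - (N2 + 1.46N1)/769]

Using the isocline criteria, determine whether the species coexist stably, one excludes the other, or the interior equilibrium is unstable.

Compare the nullcline intercepts: K1/α12 = 672/1.24 = 542 < K2 = 769; K2/α21 = 769/1.46 = 527 < K1 = 672.
Since both are reversed, neither can invade when rare; the interior point is a saddle.

unstable coexistence (outcome depends on initial conditions)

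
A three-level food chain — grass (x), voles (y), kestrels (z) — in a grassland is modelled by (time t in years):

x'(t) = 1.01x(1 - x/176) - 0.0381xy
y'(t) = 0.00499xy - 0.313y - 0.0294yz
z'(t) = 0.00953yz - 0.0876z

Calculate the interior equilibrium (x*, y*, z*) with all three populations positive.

From dz/dt = 0: 0.00953y* = 0.0876, so y* = 9.19.
From dx/dt = 0: 1.01(1 - x*/176) = 0.0381·9.19, giving x* = 176·(1 - 0.347) = 115.
From dy/dt = 0: 0.00499·115 - 0.313 = 0.0294z*, so z* = 0.261/0.0294 = 8.87.

x* ≈ 115, y* ≈ 9.19, z* ≈ 8.87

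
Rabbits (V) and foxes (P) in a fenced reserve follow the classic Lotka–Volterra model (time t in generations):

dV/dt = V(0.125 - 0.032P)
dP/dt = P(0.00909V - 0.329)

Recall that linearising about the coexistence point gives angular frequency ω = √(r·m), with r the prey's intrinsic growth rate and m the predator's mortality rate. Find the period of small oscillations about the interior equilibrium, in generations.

Here r = 0.125 and m = 0.329, so r·m = 0.0411.
ω = √0.0411 = 0.203 per generation, hence T = 2π/ω ≈ 31 generations.

T ≈ 31 generations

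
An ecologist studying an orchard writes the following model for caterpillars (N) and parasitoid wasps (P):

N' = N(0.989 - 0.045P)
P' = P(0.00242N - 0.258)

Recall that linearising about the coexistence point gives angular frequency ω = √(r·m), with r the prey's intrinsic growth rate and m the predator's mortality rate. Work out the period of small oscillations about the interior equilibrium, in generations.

T ≈ 12.4 generations

Here r = 0.989 and m = 0.258, so r·m = 0.255.
ω = √0.255 = 0.505 per generation, hence T = 2π/ω ≈ 12.4 generations.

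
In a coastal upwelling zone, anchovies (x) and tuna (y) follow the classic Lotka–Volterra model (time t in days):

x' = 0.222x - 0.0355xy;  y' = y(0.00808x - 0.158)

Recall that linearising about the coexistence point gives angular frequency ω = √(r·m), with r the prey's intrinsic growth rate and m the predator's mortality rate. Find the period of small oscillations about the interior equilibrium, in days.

Here r = 0.222 and m = 0.158, so r·m = 0.0351.
ω = √0.0351 = 0.187 per day, hence T = 2π/ω ≈ 33.5 days.

T ≈ 33.5 days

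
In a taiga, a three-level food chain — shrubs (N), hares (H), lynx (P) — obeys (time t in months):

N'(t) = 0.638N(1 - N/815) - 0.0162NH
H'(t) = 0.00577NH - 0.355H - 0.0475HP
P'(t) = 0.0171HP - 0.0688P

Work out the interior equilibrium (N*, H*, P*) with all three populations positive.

From dP/dt = 0: 0.0171H* = 0.0688, so H* = 4.02.
From dN/dt = 0: 0.638(1 - N*/815) = 0.0162·4.02, giving N* = 815·(1 - 0.102) = 732.
From dH/dt = 0: 0.00577·732 - 0.355 = 0.0475P*, so P* = 3.87/0.0475 = 81.4.

N* ≈ 732, H* ≈ 4.02, P* ≈ 81.4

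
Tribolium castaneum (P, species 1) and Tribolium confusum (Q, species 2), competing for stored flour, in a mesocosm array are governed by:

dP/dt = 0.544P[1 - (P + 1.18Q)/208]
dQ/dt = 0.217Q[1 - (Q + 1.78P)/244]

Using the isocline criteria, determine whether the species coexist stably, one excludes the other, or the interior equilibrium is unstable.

unstable coexistence (outcome depends on initial conditions)

Compare the nullcline intercepts: K1/α12 = 208/1.18 = 176 < K2 = 244; K2/α21 = 244/1.78 = 137 < K1 = 208.
Since both are reversed, neither can invade when rare; the interior point is a saddle.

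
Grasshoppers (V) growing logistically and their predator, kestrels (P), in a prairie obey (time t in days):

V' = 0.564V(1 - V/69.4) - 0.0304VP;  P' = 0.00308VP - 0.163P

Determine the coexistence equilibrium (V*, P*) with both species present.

V* ≈ 52.9, P* ≈ 4.41

From dP/dt = 0 with P > 0: 0.00308V* = 0.163, so V* = 52.9.
Substitute into dV/dt = 0: 0.564(1 - 52.9/69.4) = 0.0304P*.
The bracket is 0.237, giving P* = 0.134/0.0304 = 4.41.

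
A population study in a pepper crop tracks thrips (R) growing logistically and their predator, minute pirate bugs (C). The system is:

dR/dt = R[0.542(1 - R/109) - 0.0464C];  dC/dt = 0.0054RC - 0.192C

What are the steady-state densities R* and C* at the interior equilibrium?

From dC/dt = 0 with C > 0: 0.0054R* = 0.192, so R* = 35.6.
Substitute into dR/dt = 0: 0.542(1 - 35.6/109) = 0.0464C*.
The bracket is 0.674, giving C* = 0.365/0.0464 = 7.87.

R* ≈ 35.6, C* ≈ 7.87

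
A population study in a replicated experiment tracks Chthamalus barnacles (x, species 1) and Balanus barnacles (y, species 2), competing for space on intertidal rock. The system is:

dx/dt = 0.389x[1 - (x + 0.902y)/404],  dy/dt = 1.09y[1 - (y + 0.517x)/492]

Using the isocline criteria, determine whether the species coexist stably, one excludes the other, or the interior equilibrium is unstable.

Compare the nullcline intercepts: K1/α12 = 404/0.902 = 448 < K2 = 492; K2/α21 = 492/0.517 = 952 > K1 = 404.
Since the inequalities point opposite ways, species 2 can invade but species 1 cannot.

species 2 excludes species 1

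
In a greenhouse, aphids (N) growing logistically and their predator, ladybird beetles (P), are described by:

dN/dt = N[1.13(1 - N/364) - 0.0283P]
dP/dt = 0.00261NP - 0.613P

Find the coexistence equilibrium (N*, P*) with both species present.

From dP/dt = 0 with P > 0: 0.00261N* = 0.613, so N* = 235.
Substitute into dN/dt = 0: 1.13(1 - 235/364) = 0.0283P*.
The bracket is 0.355, giving P* = 0.401/0.0283 = 14.2.

N* ≈ 235, P* ≈ 14.2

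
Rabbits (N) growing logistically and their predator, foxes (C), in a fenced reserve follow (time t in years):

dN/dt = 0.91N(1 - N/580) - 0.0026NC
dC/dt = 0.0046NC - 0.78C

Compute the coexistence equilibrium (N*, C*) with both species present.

From dC/dt = 0 with C > 0: 0.0046N* = 0.78, so N* = 170.
Substitute into dN/dt = 0: 0.91(1 - 170/580) = 0.0026C*.
The bracket is 0.708, giving C* = 0.644/0.0026 = 248.

N* ≈ 170, C* ≈ 248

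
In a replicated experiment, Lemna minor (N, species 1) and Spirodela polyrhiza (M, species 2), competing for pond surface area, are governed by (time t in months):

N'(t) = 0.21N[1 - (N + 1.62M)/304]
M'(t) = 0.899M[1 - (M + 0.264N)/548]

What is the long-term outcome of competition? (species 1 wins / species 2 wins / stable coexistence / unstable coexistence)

species 2 excludes species 1

Compare the nullcline intercepts: K1/α12 = 304/1.62 = 188 < K2 = 548; K2/α21 = 548/0.264 = 2080 > K1 = 304.
Since the inequalities point opposite ways, species 2 can invade but species 1 cannot.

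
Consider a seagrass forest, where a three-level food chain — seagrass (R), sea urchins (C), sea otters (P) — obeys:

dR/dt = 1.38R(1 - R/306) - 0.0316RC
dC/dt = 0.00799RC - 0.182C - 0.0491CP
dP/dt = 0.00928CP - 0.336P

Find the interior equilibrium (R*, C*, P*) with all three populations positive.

From dP/dt = 0: 0.00928C* = 0.336, so C* = 36.2.
From dR/dt = 0: 1.38(1 - R*/306) = 0.0316·36.2, giving R* = 306·(1 - 0.829) = 52.3.
From dC/dt = 0: 0.00799·52.3 - 0.182 = 0.0491P*, so P* = 0.236/0.0491 = 4.8.

R* ≈ 52.3, C* ≈ 36.2, P* ≈ 4.8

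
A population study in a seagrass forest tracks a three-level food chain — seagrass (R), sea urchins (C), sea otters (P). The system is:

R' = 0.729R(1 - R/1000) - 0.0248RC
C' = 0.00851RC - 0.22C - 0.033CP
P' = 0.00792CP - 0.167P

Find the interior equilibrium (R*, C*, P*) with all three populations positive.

From dP/dt = 0: 0.00792C* = 0.167, so C* = 21.1.
From dR/dt = 0: 0.729(1 - R*/1000) = 0.0248·21.1, giving R* = 1000·(1 - 0.717) = 283.
From dC/dt = 0: 0.00851·283 - 0.22 = 0.033P*, so P* = 2.19/0.033 = 66.2.

R* ≈ 283, C* ≈ 21.1, P* ≈ 66.2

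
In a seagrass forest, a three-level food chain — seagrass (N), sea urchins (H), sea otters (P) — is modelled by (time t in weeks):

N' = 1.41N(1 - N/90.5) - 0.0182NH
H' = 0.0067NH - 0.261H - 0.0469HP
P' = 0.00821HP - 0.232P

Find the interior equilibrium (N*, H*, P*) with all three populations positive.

From dP/dt = 0: 0.00821H* = 0.232, so H* = 28.3.
From dN/dt = 0: 1.41(1 - N*/90.5) = 0.0182·28.3, giving N* = 90.5·(1 - 0.365) = 57.5.
From dH/dt = 0: 0.0067·57.5 - 0.261 = 0.0469P*, so P* = 0.124/0.0469 = 2.65.

N* ≈ 57.5, H* ≈ 28.3, P* ≈ 2.65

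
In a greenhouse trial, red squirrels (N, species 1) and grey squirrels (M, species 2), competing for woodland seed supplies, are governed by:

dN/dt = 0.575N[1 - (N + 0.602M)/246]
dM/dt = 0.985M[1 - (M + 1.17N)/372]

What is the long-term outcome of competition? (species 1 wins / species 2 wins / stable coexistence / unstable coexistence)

Compare the nullcline intercepts: K1/α12 = 246/0.602 = 409 > K2 = 372; K2/α21 = 372/1.17 = 318 > K1 = 246.
Since both inequalities hold, each species can invade when rare, so the interior equilibrium is stable.

stable coexistence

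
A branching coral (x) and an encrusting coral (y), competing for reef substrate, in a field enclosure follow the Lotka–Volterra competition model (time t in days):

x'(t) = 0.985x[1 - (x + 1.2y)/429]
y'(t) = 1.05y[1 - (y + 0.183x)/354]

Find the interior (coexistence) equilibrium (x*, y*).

Setting both brackets to zero gives the nullclines x + 1.2y = 429 and 0.183x + y = 354.
Substituting y = 354 - 0.183x into the first: x(1 - 1.2·0.183) = 429 - 1.2·354.
So x* = 4.2/0.78 = 5.38, and then y* = 354 - 0.183·5.38 = 353.

x* ≈ 5.38, y* ≈ 353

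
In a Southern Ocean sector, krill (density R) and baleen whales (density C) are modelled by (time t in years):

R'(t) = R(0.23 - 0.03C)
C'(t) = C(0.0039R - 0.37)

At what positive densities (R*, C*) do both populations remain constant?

Set dC/dt = 0 with C > 0: 0.0039R - 0.37 = 0, so R* = 0.37/0.0039 = 94.9.
Set dR/dt = 0 with R > 0: 0.23 - 0.03C = 0, so C* = 0.23/0.03 = 7.67.

R* ≈ 94.9, C* ≈ 7.67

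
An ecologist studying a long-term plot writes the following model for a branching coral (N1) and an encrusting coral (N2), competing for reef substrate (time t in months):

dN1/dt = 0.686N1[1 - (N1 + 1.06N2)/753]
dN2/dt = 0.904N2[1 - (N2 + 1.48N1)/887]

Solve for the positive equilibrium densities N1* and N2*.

Setting both brackets to zero gives the nullclines N1 + 1.06N2 = 753 and 1.48N1 + N2 = 887.
Substituting N2 = 887 - 1.48N1 into the first: N1(1 - 1.06·1.48) = 753 - 1.06·887.
So N1* = -187/-0.569 = 329, and then N2* = 887 - 1.48·329 = 400.

N1* ≈ 329, N2* ≈ 400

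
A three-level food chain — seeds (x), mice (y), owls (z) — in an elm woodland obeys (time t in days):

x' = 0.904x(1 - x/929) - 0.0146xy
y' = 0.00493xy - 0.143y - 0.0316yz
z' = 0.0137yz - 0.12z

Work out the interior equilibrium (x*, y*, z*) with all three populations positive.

From dz/dt = 0: 0.0137y* = 0.12, so y* = 8.76.
From dx/dt = 0: 0.904(1 - x*/929) = 0.0146·8.76, giving x* = 929·(1 - 0.141) = 798.
From dy/dt = 0: 0.00493·798 - 0.143 = 0.0316z*, so z* = 3.79/0.0316 = 120.

x* ≈ 798, y* ≈ 8.76, z* ≈ 120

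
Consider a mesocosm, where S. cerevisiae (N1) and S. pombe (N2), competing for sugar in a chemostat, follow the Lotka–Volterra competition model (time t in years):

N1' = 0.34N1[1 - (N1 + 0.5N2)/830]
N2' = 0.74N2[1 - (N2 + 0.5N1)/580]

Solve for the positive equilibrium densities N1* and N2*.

N1* ≈ 720, N2* ≈ 220

Setting both brackets to zero gives the nullclines N1 + 0.5N2 = 830 and 0.5N1 + N2 = 580.
Substituting N2 = 580 - 0.5N1 into the first: N1(1 - 0.5·0.5) = 830 - 0.5·580.
So N1* = 540/0.75 = 720, and then N2* = 580 - 0.5·720 = 220.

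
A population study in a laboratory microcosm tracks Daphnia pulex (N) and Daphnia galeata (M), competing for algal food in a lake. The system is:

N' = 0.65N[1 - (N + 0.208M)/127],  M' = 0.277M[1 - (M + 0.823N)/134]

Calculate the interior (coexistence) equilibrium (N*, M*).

N* ≈ 120, M* ≈ 35.6

Setting both brackets to zero gives the nullclines N + 0.208M = 127 and 0.823N + M = 134.
Substituting M = 134 - 0.823N into the first: N(1 - 0.208·0.823) = 127 - 0.208·134.
So N* = 99.1/0.829 = 120, and then M* = 134 - 0.823·120 = 35.6.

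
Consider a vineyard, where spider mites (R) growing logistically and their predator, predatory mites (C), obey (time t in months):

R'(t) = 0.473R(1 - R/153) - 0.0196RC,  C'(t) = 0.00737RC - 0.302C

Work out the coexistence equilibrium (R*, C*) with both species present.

R* ≈ 41, C* ≈ 17.7

From dC/dt = 0 with C > 0: 0.00737R* = 0.302, so R* = 41.
Substitute into dR/dt = 0: 0.473(1 - 41/153) = 0.0196C*.
The bracket is 0.732, giving C* = 0.346/0.0196 = 17.7.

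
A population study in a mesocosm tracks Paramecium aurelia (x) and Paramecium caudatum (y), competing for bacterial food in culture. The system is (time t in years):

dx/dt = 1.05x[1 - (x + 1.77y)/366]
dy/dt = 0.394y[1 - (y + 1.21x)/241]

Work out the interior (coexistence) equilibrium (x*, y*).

Setting both brackets to zero gives the nullclines x + 1.77y = 366 and 1.21x + y = 241.
Substituting y = 241 - 1.21x into the first: x(1 - 1.77·1.21) = 366 - 1.77·241.
So x* = -60.6/-1.14 = 53.1, and then y* = 241 - 1.21·53.1 = 177.

x* ≈ 53.1, y* ≈ 177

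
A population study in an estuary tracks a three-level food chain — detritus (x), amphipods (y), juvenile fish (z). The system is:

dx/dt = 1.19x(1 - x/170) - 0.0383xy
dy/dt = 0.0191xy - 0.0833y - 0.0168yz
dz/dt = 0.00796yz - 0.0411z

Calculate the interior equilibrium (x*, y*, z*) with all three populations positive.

From dz/dt = 0: 0.00796y* = 0.0411, so y* = 5.16.
From dx/dt = 0: 1.19(1 - x*/170) = 0.0383·5.16, giving x* = 170·(1 - 0.166) = 142.
From dy/dt = 0: 0.0191·142 - 0.0833 = 0.0168z*, so z* = 2.62/0.0168 = 156.

x* ≈ 142, y* ≈ 5.16, z* ≈ 156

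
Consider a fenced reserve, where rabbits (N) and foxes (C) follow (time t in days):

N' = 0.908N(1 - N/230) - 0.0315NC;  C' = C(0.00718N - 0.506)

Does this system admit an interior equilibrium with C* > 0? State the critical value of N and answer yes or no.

Threshold N = 70.5; K > 70.5, so yes, the predator persists.

The predator equation gives dC/dt > 0 only when N > 0.506/0.00718 = 70.5.
Without the predator, N → K = 230. Since 230 > 70.5, the predator can invade and persist.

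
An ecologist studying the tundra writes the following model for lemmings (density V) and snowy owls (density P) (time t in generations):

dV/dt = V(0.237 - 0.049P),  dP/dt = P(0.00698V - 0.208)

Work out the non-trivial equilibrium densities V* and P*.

Set dP/dt = 0 with P > 0: 0.00698V - 0.208 = 0, so V* = 0.208/0.00698 = 29.8.
Set dV/dt = 0 with V > 0: 0.237 - 0.049P = 0, so P* = 0.237/0.049 = 4.84.

V* ≈ 29.8, P* ≈ 4.84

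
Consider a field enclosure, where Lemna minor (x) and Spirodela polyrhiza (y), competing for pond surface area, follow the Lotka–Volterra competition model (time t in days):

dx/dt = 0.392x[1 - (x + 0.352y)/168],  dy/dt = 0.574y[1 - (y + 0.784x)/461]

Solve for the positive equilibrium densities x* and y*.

x* ≈ 7.91, y* ≈ 455

Setting both brackets to zero gives the nullclines x + 0.352y = 168 and 0.784x + y = 461.
Substituting y = 461 - 0.784x into the first: x(1 - 0.352·0.784) = 168 - 0.352·461.
So x* = 5.73/0.724 = 7.91, and then y* = 461 - 0.784·7.91 = 455.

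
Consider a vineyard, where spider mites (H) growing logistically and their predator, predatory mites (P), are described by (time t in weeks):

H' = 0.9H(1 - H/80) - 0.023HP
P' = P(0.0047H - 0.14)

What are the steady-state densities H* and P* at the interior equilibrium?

From dP/dt = 0 with P > 0: 0.0047H* = 0.14, so H* = 29.8.
Substitute into dH/dt = 0: 0.9(1 - 29.8/80) = 0.023P*.
The bracket is 0.628, giving P* = 0.565/0.023 = 24.6.

H* ≈ 29.8, P* ≈ 24.6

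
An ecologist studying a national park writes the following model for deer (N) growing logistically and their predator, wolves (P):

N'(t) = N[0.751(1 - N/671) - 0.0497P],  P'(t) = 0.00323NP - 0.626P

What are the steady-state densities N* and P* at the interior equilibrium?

From dP/dt = 0 with P > 0: 0.00323N* = 0.626, so N* = 194.
Substitute into dN/dt = 0: 0.751(1 - 194/671) = 0.0497P*.
The bracket is 0.711, giving P* = 0.534/0.0497 = 10.7.

N* ≈ 194, P* ≈ 10.7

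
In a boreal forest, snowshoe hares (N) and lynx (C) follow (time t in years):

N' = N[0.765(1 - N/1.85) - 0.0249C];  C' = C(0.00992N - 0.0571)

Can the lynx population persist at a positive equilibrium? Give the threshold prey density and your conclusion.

The predator equation gives dC/dt > 0 only when N > 0.0571/0.00992 = 5.76.
Without the predator, N → K = 1.85. Since 1.85 < 5.76, the predator cannot invade.

Threshold N = 5.76; K < 5.76, so no, the predator goes extinct.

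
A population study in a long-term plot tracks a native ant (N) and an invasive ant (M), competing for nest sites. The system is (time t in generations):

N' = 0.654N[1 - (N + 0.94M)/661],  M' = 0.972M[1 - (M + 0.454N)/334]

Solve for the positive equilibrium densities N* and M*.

N* ≈ 605, M* ≈ 59.1

Setting both brackets to zero gives the nullclines N + 0.94M = 661 and 0.454N + M = 334.
Substituting M = 334 - 0.454N into the first: N(1 - 0.94·0.454) = 661 - 0.94·334.
So N* = 347/0.573 = 605, and then M* = 334 - 0.454·605 = 59.1.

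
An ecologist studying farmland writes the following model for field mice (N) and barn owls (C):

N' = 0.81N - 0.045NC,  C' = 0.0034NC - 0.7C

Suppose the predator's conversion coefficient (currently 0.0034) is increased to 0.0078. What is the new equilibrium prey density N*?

At the interior fixed point, setting dC/dt = 0 with C > 0 fixes N* = (predator death rate)/(NC coefficient) — independent of the other coefficients.
With the change, N* = 0.7/0.0078 = 89.7; it falls from 206.

N* ≈ 89.7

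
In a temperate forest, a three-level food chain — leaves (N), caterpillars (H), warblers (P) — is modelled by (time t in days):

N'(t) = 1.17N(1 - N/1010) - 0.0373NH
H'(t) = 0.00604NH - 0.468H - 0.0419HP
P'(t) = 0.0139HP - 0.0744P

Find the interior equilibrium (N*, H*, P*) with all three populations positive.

From dP/dt = 0: 0.0139H* = 0.0744, so H* = 5.35.
From dN/dt = 0: 1.17(1 - N*/1010) = 0.0373·5.35, giving N* = 1010·(1 - 0.171) = 838.
From dH/dt = 0: 0.00604·838 - 0.468 = 0.0419P*, so P* = 4.59/0.0419 = 110.

N* ≈ 838, H* ≈ 5.35, P* ≈ 110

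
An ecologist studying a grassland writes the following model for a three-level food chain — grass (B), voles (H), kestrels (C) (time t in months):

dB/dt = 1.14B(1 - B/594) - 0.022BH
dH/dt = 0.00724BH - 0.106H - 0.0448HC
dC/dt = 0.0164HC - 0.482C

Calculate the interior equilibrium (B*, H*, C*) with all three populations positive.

B* ≈ 257, H* ≈ 29.4, C* ≈ 39.2

From dC/dt = 0: 0.0164H* = 0.482, so H* = 29.4.
From dB/dt = 0: 1.14(1 - B*/594) = 0.022·29.4, giving B* = 594·(1 - 0.567) = 257.
From dH/dt = 0: 0.00724·257 - 0.106 = 0.0448C*, so C* = 1.76/0.0448 = 39.2.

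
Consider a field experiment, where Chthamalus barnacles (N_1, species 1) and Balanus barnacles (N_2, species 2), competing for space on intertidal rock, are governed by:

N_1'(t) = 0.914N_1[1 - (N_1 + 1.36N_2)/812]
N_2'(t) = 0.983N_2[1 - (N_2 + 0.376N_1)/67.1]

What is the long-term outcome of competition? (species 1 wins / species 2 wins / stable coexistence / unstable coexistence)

species 1 excludes species 2

Compare the nullcline intercepts: K1/α12 = 812/1.36 = 597 > K2 = 67.1; K2/α21 = 67.1/0.376 = 178 < K1 = 812.
Since the inequalities point opposite ways, species 1 can invade but species 2 cannot.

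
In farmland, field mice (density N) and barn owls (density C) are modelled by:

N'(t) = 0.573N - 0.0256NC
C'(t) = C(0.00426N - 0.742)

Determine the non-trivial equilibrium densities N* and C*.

Set dC/dt = 0 with C > 0: 0.00426N - 0.742 = 0, so N* = 0.742/0.00426 = 174.
Set dN/dt = 0 with N > 0: 0.573 - 0.0256C = 0, so C* = 0.573/0.0256 = 22.4.

N* ≈ 174, C* ≈ 22.4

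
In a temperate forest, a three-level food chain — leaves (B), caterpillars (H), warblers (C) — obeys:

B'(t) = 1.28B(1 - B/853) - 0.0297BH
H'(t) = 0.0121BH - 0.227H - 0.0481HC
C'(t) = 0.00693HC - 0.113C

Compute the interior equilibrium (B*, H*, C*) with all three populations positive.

From dC/dt = 0: 0.00693H* = 0.113, so H* = 16.3.
From dB/dt = 0: 1.28(1 - B*/853) = 0.0297·16.3, giving B* = 853·(1 - 0.378) = 530.
From dH/dt = 0: 0.0121·530 - 0.227 = 0.0481C*, so C* = 6.19/0.0481 = 129.

B* ≈ 530, H* ≈ 16.3, C* ≈ 129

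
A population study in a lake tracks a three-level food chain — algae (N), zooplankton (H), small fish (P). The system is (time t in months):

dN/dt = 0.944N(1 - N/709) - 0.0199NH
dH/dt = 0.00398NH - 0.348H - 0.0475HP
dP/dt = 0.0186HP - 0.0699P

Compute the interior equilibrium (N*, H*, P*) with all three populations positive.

From dP/dt = 0: 0.0186H* = 0.0699, so H* = 3.76.
From dN/dt = 0: 0.944(1 - N*/709) = 0.0199·3.76, giving N* = 709·(1 - 0.0792) = 653.
From dH/dt = 0: 0.00398·653 - 0.348 = 0.0475P*, so P* = 2.25/0.0475 = 47.4.

N* ≈ 653, H* ≈ 3.76, P* ≈ 47.4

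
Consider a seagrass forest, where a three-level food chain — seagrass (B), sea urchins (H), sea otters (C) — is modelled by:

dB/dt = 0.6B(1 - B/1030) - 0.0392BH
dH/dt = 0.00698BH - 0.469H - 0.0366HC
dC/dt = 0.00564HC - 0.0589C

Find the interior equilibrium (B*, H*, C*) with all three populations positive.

B* ≈ 327, H* ≈ 10.4, C* ≈ 49.6

From dC/dt = 0: 0.00564H* = 0.0589, so H* = 10.4.
From dB/dt = 0: 0.6(1 - B*/1030) = 0.0392·10.4, giving B* = 1030·(1 - 0.682) = 327.
From dH/dt = 0: 0.00698·327 - 0.469 = 0.0366C*, so C* = 1.82/0.0366 = 49.6.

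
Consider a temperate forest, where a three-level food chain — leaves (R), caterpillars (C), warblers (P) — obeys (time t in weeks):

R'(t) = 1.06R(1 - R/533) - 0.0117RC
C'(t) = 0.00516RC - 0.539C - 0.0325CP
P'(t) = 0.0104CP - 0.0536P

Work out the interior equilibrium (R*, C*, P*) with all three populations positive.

From dP/dt = 0: 0.0104C* = 0.0536, so C* = 5.15.
From dR/dt = 0: 1.06(1 - R*/533) = 0.0117·5.15, giving R* = 533·(1 - 0.0569) = 503.
From dC/dt = 0: 0.00516·503 - 0.539 = 0.0325P*, so P* = 2.05/0.0325 = 63.2.

R* ≈ 503, C* ≈ 5.15, P* ≈ 63.2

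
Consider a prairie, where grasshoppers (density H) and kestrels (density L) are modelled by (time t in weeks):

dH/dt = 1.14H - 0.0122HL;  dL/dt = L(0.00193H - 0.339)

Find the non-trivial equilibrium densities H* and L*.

Set dL/dt = 0 with L > 0: 0.00193H - 0.339 = 0, so H* = 0.339/0.00193 = 176.
Set dH/dt = 0 with H > 0: 1.14 - 0.0122L = 0, so L* = 1.14/0.0122 = 93.4.

H* ≈ 176, L* ≈ 93.4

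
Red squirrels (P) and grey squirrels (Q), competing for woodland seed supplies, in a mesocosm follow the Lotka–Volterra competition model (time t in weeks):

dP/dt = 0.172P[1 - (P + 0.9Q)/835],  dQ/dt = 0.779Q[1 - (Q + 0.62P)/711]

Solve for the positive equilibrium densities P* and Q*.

Setting both brackets to zero gives the nullclines P + 0.9Q = 835 and 0.62P + Q = 711.
Substituting Q = 711 - 0.62P into the first: P(1 - 0.9·0.62) = 835 - 0.9·711.
So P* = 195/0.442 = 441, and then Q* = 711 - 0.62·441 = 437.

P* ≈ 441, Q* ≈ 437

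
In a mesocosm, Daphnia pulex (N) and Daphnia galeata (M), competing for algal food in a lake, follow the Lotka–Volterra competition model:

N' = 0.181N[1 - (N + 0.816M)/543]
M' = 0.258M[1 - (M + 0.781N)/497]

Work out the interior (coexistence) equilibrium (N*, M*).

Setting both brackets to zero gives the nullclines N + 0.816M = 543 and 0.781N + M = 497.
Substituting M = 497 - 0.781N into the first: N(1 - 0.816·0.781) = 543 - 0.816·497.
So N* = 137/0.363 = 379, and then M* = 497 - 0.781·379 = 201.

N* ≈ 379, M* ≈ 201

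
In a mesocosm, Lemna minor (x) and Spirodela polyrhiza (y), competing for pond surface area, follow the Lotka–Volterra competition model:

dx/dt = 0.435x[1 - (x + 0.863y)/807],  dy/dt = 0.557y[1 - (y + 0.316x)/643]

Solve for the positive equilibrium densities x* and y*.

x* ≈ 347, y* ≈ 533

Setting both brackets to zero gives the nullclines x + 0.863y = 807 and 0.316x + y = 643.
Substituting y = 643 - 0.316x into the first: x(1 - 0.863·0.316) = 807 - 0.863·643.
So x* = 252/0.727 = 347, and then y* = 643 - 0.316·347 = 533.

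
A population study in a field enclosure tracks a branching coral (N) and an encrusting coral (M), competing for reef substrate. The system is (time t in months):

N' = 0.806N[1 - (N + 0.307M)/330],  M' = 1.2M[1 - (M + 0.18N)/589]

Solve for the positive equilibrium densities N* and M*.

Setting both brackets to zero gives the nullclines N + 0.307M = 330 and 0.18N + M = 589.
Substituting M = 589 - 0.18N into the first: N(1 - 0.307·0.18) = 330 - 0.307·589.
So N* = 149/0.945 = 158, and then M* = 589 - 0.18·158 = 561.

N* ≈ 158, M* ≈ 561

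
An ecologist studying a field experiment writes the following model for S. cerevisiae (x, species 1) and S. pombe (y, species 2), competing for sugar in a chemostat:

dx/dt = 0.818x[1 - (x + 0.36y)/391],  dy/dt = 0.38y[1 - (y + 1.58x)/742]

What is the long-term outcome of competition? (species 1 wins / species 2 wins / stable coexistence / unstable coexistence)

stable coexistence

Compare the nullcline intercepts: K1/α12 = 391/0.36 = 1090 > K2 = 742; K2/α21 = 742/1.58 = 470 > K1 = 391.
Since both inequalities hold, each species can invade when rare, so the interior equilibrium is stable.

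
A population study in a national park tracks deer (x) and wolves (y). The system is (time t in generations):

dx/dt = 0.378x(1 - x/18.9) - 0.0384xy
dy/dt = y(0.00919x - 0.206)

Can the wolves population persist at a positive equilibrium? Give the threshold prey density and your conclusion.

The predator equation gives dy/dt > 0 only when x > 0.206/0.00919 = 22.4.
Without the predator, x → K = 18.9. Since 18.9 < 22.4, the predator cannot invade.

Threshold x = 22.4; K < 22.4, so no, the predator goes extinct.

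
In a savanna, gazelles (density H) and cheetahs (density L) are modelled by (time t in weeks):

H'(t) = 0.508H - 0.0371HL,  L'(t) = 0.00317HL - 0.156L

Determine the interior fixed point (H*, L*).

Set dL/dt = 0 with L > 0: 0.00317H - 0.156 = 0, so H* = 0.156/0.00317 = 49.2.
Set dH/dt = 0 with H > 0: 0.508 - 0.0371L = 0, so L* = 0.508/0.0371 = 13.7.

H* ≈ 49.2, L* ≈ 13.7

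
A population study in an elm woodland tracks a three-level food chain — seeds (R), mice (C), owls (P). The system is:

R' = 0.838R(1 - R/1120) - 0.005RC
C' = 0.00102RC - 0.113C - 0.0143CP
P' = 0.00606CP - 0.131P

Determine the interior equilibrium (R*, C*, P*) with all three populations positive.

R* ≈ 976, C* ≈ 21.6, P* ≈ 61.7

From dP/dt = 0: 0.00606C* = 0.131, so C* = 21.6.
From dR/dt = 0: 0.838(1 - R*/1120) = 0.005·21.6, giving R* = 1120·(1 - 0.129) = 976.
From dC/dt = 0: 0.00102·976 - 0.113 = 0.0143P*, so P* = 0.882/0.0143 = 61.7.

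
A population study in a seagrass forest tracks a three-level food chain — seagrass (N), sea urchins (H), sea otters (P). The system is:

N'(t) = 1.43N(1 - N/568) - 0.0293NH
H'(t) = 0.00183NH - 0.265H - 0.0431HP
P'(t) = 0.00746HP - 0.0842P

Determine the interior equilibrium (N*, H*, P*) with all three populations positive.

From dP/dt = 0: 0.00746H* = 0.0842, so H* = 11.3.
From dN/dt = 0: 1.43(1 - N*/568) = 0.0293·11.3, giving N* = 568·(1 - 0.231) = 437.
From dH/dt = 0: 0.00183·437 - 0.265 = 0.0431P*, so P* = 0.534/0.0431 = 12.4.

N* ≈ 437, H* ≈ 11.3, P* ≈ 12.4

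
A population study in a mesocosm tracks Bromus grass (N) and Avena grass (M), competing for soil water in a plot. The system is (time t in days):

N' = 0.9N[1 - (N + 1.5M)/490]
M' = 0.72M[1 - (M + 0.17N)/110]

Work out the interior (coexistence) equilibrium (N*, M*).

Setting both brackets to zero gives the nullclines N + 1.5M = 490 and 0.17N + M = 110.
Substituting M = 110 - 0.17N into the first: N(1 - 1.5·0.17) = 490 - 1.5·110.
So N* = 325/0.745 = 436, and then M* = 110 - 0.17·436 = 35.8.

N* ≈ 436, M* ≈ 35.8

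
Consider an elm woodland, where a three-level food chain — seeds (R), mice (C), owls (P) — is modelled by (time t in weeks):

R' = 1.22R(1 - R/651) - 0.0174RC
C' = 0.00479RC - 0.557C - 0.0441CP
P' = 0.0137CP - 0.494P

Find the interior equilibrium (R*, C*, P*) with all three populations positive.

R* ≈ 316, C* ≈ 36.1, P* ≈ 21.7

From dP/dt = 0: 0.0137C* = 0.494, so C* = 36.1.
From dR/dt = 0: 1.22(1 - R*/651) = 0.0174·36.1, giving R* = 651·(1 - 0.514) = 316.
From dC/dt = 0: 0.00479·316 - 0.557 = 0.0441P*, so P* = 0.958/0.0441 = 21.7.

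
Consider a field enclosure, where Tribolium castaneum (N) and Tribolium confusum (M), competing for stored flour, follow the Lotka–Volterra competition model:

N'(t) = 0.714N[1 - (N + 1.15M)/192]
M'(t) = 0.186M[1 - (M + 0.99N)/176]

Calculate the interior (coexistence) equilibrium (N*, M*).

Setting both brackets to zero gives the nullclines N + 1.15M = 192 and 0.99N + M = 176.
Substituting M = 176 - 0.99N into the first: N(1 - 1.15·0.99) = 192 - 1.15·176.
So N* = -10.4/-0.138 = 75.1, and then M* = 176 - 0.99·75.1 = 102.

N* ≈ 75.1, M* ≈ 102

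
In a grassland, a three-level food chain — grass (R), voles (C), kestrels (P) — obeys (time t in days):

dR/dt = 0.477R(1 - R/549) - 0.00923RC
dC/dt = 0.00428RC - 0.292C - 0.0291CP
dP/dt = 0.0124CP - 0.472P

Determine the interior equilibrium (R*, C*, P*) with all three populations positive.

R* ≈ 145, C* ≈ 38.1, P* ≈ 11.2

From dP/dt = 0: 0.0124C* = 0.472, so C* = 38.1.
From dR/dt = 0: 0.477(1 - R*/549) = 0.00923·38.1, giving R* = 549·(1 - 0.737) = 145.
From dC/dt = 0: 0.00428·145 - 0.292 = 0.0291P*, so P* = 0.327/0.0291 = 11.2.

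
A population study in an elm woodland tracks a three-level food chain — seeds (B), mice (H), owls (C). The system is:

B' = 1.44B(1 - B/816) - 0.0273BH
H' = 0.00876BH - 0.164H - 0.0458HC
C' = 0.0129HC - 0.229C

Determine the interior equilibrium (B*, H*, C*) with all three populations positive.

B* ≈ 541, H* ≈ 17.8, C* ≈ 100

From dC/dt = 0: 0.0129H* = 0.229, so H* = 17.8.
From dB/dt = 0: 1.44(1 - B*/816) = 0.0273·17.8, giving B* = 816·(1 - 0.337) = 541.
From dH/dt = 0: 0.00876·541 - 0.164 = 0.0458C*, so C* = 4.58/0.0458 = 100.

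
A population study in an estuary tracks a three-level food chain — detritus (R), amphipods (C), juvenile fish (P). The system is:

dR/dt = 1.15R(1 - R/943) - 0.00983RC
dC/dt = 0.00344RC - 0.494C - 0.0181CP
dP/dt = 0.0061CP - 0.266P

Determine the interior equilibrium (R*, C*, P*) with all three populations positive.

R* ≈ 592, C* ≈ 43.6, P* ≈ 85.1

From dP/dt = 0: 0.0061C* = 0.266, so C* = 43.6.
From dR/dt = 0: 1.15(1 - R*/943) = 0.00983·43.6, giving R* = 943·(1 - 0.373) = 592.
From dC/dt = 0: 0.00344·592 - 0.494 = 0.0181P*, so P* = 1.54/0.0181 = 85.1.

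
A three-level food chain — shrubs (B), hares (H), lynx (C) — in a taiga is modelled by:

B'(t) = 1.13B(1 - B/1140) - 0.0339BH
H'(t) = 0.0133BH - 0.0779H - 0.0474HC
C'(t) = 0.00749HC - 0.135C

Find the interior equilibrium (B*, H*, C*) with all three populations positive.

From dC/dt = 0: 0.00749H* = 0.135, so H* = 18.
From dB/dt = 0: 1.13(1 - B*/1140) = 0.0339·18, giving B* = 1140·(1 - 0.541) = 524.
From dH/dt = 0: 0.0133·524 - 0.0779 = 0.0474C*, so C* = 6.89/0.0474 = 145.

B* ≈ 524, H* ≈ 18, C* ≈ 145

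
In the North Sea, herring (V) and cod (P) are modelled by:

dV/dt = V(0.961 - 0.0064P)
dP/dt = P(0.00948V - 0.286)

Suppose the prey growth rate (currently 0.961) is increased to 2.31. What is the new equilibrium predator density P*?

P* ≈ 361

At the interior fixed point, setting dV/dt = 0 with V > 0 fixes P* = (prey growth rate)/(VP coefficient) — independent of the other coefficients.
With the change, P* = 2.31/0.0064 = 361; it rises from 150.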